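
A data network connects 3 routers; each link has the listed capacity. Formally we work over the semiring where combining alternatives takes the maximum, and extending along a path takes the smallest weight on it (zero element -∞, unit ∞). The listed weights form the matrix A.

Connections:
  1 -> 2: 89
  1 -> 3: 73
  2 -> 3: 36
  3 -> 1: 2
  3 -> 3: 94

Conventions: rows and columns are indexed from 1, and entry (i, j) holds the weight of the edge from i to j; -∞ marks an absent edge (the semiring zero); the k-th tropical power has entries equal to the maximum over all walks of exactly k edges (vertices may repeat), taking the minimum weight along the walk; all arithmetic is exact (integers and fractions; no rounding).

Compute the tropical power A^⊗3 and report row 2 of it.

A^⊗2:
  [2, -∞, 73]
  [2, -∞, 36]
  [2, 2, 94]
A^⊗3:
  [2, 2, 73]
  [2, 2, 36]
  [2, 2, 94]
Answer: row 2 of A^⊗3 = [2, 2, 36]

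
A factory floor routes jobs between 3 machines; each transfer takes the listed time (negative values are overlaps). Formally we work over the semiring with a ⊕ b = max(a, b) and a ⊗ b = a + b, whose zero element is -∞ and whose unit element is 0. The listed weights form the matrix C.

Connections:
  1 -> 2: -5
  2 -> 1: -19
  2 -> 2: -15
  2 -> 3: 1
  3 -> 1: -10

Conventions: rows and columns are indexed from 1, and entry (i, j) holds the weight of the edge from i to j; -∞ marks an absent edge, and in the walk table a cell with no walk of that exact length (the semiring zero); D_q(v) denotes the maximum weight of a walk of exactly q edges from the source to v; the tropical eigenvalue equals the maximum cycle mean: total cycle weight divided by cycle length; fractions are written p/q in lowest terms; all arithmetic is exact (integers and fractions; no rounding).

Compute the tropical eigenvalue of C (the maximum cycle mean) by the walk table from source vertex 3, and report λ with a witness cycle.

q=0: [-∞, -∞, 0]
q=1: [-10, -∞, -∞]
q=2: [-∞, -15, -∞]
q=3: [-34, -30, -14]
Optimal cycle mean attained by: cycle 1->2->3->1, total (-5) + 1 + (-10), length 3.
Answer: λ = -14/3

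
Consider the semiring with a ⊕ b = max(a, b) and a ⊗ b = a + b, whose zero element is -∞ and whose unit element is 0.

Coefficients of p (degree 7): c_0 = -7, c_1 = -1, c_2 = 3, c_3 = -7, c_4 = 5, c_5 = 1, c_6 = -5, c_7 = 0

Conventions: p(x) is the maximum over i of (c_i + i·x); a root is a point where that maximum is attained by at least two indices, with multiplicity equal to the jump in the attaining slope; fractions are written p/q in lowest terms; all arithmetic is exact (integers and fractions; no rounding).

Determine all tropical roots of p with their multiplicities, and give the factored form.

hull edge (i=0, c=-7) to (i=1, c=-1): slope 6, span 1
hull edge (i=1, c=-1) to (i=2, c=3): slope 4, span 1
hull edge (i=2, c=3) to (i=4, c=5): slope 1, span 2
hull edge (i=4, c=5) to (i=7, c=0): slope -5/3, span 3
Factored form: p(x) = 0 ⊗ (x ⊕ (-6)) ⊗ (x ⊕ (-4)) ⊗ (x ⊕ (-1)) ⊗ (x ⊕ (-1)) ⊗ (x ⊕ 5/3) ⊗ (x ⊕ 5/3) ⊗ (x ⊕ 5/3)
Answer: roots = -6 (mult 1), -4 (mult 1), -1 (mult 2), 5/3 (mult 3)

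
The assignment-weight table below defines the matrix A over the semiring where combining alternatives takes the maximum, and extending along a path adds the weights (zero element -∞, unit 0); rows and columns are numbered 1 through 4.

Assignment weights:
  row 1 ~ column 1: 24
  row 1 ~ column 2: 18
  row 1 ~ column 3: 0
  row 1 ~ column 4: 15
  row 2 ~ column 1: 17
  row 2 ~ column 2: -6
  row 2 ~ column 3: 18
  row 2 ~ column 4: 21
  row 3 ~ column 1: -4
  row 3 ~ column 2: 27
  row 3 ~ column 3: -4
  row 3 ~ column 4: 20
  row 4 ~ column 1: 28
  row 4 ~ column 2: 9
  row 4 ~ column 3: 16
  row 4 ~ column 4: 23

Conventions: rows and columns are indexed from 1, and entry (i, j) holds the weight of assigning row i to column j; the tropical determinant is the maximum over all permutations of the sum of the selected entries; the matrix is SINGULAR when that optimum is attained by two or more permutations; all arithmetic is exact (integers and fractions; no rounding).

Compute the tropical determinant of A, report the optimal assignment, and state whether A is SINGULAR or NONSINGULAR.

σ = (1, 2, 3, 4): 24 + (-6) + (-4) + 23 = 37
σ = (1, 2, 4, 3): 24 + (-6) + 20 + 16 = 54
σ = (1, 3, 2, 4): 24 + 18 + 27 + 23 = 92
σ = (1, 3, 4, 2): 24 + 18 + 20 + 9 = 71
σ = (1, 4, 2, 3): 24 + 21 + 27 + 16 = 88
σ = (1, 4, 3, 2): 24 + 21 + (-4) + 9 = 50
σ = (2, 1, 3, 4): 18 + 17 + (-4) + 23 = 54
σ = (2, 1, 4, 3): 18 + 17 + 20 + 16 = 71
σ = (2, 3, 1, 4): 18 + 18 + (-4) + 23 = 55
σ = (2, 3, 4, 1): 18 + 18 + 20 + 28 = 84
σ = (2, 4, 1, 3): 18 + 21 + (-4) + 16 = 51
σ = (2, 4, 3, 1): 18 + 21 + (-4) + 28 = 63
σ = (3, 1, 2, 4): 0 + 17 + 27 + 23 = 67
σ = (3, 1, 4, 2): 0 + 17 + 20 + 9 = 46
σ = (3, 2, 1, 4): 0 + (-6) + (-4) + 23 = 13
σ = (3, 2, 4, 1): 0 + (-6) + 20 + 28 = 42
σ = (3, 4, 1, 2): 0 + 21 + (-4) + 9 = 26
σ = (3, 4, 2, 1): 0 + 21 + 27 + 28 = 76
σ = (4, 1, 2, 3): 15 + 17 + 27 + 16 = 75
σ = (4, 1, 3, 2): 15 + 17 + (-4) + 9 = 37
σ = (4, 2, 1, 3): 15 + (-6) + (-4) + 16 = 21
σ = (4, 2, 3, 1): 15 + (-6) + (-4) + 28 = 33
σ = (4, 3, 1, 2): 15 + 18 + (-4) + 9 = 38
σ = (4, 3, 2, 1): 15 + 18 + 27 + 28 = 88
Optimal value attained by: σ = (1, 3, 2, 4).
Answer: det⊕(A) = 92; verdict: NONSINGULAR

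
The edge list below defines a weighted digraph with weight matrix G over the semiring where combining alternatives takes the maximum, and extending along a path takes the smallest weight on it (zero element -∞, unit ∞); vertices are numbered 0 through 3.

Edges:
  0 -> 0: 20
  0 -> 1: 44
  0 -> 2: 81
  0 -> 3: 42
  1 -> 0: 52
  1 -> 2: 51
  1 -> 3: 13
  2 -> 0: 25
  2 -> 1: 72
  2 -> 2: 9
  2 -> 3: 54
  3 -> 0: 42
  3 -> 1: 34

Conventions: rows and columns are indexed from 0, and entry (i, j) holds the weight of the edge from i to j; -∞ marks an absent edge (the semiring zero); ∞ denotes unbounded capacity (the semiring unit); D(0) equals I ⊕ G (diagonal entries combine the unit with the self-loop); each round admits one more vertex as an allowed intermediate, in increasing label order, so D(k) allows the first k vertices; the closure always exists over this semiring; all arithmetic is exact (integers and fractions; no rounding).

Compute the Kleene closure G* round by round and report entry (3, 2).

D(0):
  [∞, 44, 81, 42]
  [52, ∞, 51, 13]
  [25, 72, ∞, 54]
  [42, 34, -∞, ∞]
D(1):
  [∞, 44, 81, 42]
  [52, ∞, 52, 42]
  [25, 72, ∞, 54]
  [42, 42, 42, ∞]
D(2):
  [∞, 44, 81, 42]
  [52, ∞, 52, 42]
  [52, 72, ∞, 54]
  [42, 42, 42, ∞]
D(3):
  [∞, 72, 81, 54]
  [52, ∞, 52, 52]
  [52, 72, ∞, 54]
  [42, 42, 42, ∞]
D(4):
  [∞, 72, 81, 54]
  [52, ∞, 52, 52]
  [52, 72, ∞, 54]
  [42, 42, 42, ∞]
Answer: G*[3][2] = 42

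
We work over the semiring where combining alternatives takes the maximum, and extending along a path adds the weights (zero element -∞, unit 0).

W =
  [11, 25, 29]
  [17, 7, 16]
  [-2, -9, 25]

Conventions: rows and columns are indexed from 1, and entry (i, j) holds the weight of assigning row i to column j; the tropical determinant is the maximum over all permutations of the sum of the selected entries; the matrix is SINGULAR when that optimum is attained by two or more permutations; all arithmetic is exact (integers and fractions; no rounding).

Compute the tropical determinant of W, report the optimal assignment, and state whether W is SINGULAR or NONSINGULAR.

σ = (1, 2, 3): 11 + 7 + 25 = 43
σ = (1, 3, 2): 11 + 16 + (-9) = 18
σ = (2, 1, 3): 25 + 17 + 25 = 67
σ = (2, 3, 1): 25 + 16 + (-2) = 39
σ = (3, 1, 2): 29 + 17 + (-9) = 37
σ = (3, 2, 1): 29 + 7 + (-2) = 34
Optimal value attained by: σ = (2, 1, 3).
Answer: det⊕(W) = 67; verdict: NONSINGULAR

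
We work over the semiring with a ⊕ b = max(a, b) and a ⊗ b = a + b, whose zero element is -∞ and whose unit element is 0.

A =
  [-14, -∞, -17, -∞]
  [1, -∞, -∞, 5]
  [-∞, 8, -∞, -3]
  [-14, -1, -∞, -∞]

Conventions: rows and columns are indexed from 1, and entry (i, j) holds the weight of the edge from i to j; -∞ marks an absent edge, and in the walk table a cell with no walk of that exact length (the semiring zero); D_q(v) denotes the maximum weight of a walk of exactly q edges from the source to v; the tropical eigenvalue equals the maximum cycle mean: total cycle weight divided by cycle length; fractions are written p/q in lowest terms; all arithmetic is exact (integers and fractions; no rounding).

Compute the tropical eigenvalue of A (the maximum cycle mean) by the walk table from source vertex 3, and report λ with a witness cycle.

q=0: [-∞, -∞, 0, -∞]
q=1: [-∞, 8, -∞, -3]
q=2: [9, -4, -∞, 13]
q=3: [-1, 12, -8, 1]
q=4: [13, 0, -18, 17]
Optimal cycle mean attained by: cycle 2->4->2, total 5 + (-1), length 2.
Answer: λ = 2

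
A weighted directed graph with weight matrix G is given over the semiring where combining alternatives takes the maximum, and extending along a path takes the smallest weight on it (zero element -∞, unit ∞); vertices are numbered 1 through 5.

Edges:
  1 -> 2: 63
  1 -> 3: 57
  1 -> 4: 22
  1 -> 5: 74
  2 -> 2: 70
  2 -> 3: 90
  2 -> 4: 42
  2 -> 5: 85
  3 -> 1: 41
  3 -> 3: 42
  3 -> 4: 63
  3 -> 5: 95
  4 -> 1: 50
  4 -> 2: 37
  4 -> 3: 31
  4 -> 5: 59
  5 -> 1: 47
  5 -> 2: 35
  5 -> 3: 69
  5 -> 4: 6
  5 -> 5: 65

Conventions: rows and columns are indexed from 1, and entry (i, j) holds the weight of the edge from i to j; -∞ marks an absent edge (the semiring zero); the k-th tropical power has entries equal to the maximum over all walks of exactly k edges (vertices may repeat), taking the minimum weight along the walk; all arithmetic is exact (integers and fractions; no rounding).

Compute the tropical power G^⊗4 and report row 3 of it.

G^⊗2:
  [47, 63, 69, 57, 65]
  [47, 70, 70, 63, 90]
  [50, 41, 69, 42, 65]
  [47, 50, 59, 37, 59]
  [47, 47, 65, 63, 69]
G^⊗3:
  [50, 63, 65, 63, 69]
  [50, 70, 70, 63, 70]
  [47, 50, 65, 63, 69]
  [47, 50, 59, 59, 59]
  [50, 47, 69, 63, 65]
G^⊗4:
  [50, 63, 69, 63, 65]
  [50, 70, 70, 63, 70]
  [50, 50, 69, 63, 65]
  [50, 50, 59, 59, 59]
  [50, 50, 65, 63, 69]
Answer: row 3 of G^⊗4 = [50, 50, 69, 63, 65]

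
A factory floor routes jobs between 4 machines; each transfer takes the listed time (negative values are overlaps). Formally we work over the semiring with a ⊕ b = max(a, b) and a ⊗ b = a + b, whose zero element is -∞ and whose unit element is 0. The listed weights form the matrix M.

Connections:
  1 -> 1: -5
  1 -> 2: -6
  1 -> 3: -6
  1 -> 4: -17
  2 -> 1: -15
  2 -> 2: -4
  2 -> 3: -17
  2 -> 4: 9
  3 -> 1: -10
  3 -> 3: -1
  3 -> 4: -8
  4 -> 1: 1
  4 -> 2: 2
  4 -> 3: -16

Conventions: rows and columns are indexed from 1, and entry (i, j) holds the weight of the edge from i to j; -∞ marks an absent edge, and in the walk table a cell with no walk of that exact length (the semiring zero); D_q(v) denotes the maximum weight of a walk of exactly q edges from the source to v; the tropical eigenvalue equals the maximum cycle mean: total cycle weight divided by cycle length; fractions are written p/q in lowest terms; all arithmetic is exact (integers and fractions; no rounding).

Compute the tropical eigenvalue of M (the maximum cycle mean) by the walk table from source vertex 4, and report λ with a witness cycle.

q=0: [-∞, -∞, -∞, 0]
q=1: [1, 2, -16, -∞]
q=2: [-4, -2, -5, 11]
q=3: [12, 13, -5, 7]
q=4: [8, 9, 6, 22]
Optimal cycle mean attained by: cycle 2->4->2, total 9 + 2, length 2.
Answer: λ = 11/2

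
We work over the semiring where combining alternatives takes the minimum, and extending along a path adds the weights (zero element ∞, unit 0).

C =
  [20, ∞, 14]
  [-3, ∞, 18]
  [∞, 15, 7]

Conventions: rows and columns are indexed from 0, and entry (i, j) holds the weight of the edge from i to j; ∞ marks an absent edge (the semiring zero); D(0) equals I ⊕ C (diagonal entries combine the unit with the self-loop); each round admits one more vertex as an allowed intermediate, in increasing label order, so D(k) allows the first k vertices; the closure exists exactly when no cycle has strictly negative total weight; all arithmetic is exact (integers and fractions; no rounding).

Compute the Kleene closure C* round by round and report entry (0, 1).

D(0):
  [0, ∞, 14]
  [-3, 0, 18]
  [∞, 15, 0]
D(1):
  [0, ∞, 14]
  [-3, 0, 11]
  [∞, 15, 0]
D(2):
  [0, ∞, 14]
  [-3, 0, 11]
  [12, 15, 0]
D(3):
  [0, 29, 14]
  [-3, 0, 11]
  [12, 15, 0]
Answer: C*[0][1] = 29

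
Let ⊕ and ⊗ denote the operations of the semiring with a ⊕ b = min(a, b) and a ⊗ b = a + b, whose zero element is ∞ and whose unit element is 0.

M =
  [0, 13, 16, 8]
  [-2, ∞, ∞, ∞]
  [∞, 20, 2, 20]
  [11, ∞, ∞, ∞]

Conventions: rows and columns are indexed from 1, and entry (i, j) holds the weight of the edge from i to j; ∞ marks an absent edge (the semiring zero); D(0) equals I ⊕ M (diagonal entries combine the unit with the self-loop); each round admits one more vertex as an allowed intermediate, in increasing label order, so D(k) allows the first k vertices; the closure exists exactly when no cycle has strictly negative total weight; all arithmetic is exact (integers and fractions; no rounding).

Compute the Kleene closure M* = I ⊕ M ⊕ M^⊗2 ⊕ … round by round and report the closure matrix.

D(0):
  [0, 13, 16, 8]
  [-2, 0, ∞, ∞]
  [∞, 20, 0, 20]
  [11, ∞, ∞, 0]
D(1):
  [0, 13, 16, 8]
  [-2, 0, 14, 6]
  [∞, 20, 0, 20]
  [11, 24, 27, 0]
D(2):
  [0, 13, 16, 8]
  [-2, 0, 14, 6]
  [18, 20, 0, 20]
  [11, 24, 27, 0]
D(3):
  [0, 13, 16, 8]
  [-2, 0, 14, 6]
  [18, 20, 0, 20]
  [11, 24, 27, 0]
D(4):
  [0, 13, 16, 8]
  [-2, 0, 14, 6]
  [18, 20, 0, 20]
  [11, 24, 27, 0]
Answer: M* = [[0, 13, 16, 8], [-2, 0, 14, 6], [18, 20, 0, 20], [11, 24, 27, 0]]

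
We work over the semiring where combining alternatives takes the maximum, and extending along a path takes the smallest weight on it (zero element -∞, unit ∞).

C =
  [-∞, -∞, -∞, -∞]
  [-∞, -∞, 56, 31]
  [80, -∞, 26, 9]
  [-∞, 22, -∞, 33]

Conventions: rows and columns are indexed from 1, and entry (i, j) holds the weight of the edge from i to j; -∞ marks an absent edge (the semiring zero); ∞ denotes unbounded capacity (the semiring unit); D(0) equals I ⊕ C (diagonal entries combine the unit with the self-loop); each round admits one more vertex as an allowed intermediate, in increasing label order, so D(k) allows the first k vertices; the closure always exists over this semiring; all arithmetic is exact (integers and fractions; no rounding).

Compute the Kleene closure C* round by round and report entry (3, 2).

D(0):
  [∞, -∞, -∞, -∞]
  [-∞, ∞, 56, 31]
  [80, -∞, ∞, 9]
  [-∞, 22, -∞, ∞]
D(1):
  [∞, -∞, -∞, -∞]
  [-∞, ∞, 56, 31]
  [80, -∞, ∞, 9]
  [-∞, 22, -∞, ∞]
D(2):
  [∞, -∞, -∞, -∞]
  [-∞, ∞, 56, 31]
  [80, -∞, ∞, 9]
  [-∞, 22, 22, ∞]
D(3):
  [∞, -∞, -∞, -∞]
  [56, ∞, 56, 31]
  [80, -∞, ∞, 9]
  [22, 22, 22, ∞]
D(4):
  [∞, -∞, -∞, -∞]
  [56, ∞, 56, 31]
  [80, 9, ∞, 9]
  [22, 22, 22, ∞]
Answer: C*[3][2] = 9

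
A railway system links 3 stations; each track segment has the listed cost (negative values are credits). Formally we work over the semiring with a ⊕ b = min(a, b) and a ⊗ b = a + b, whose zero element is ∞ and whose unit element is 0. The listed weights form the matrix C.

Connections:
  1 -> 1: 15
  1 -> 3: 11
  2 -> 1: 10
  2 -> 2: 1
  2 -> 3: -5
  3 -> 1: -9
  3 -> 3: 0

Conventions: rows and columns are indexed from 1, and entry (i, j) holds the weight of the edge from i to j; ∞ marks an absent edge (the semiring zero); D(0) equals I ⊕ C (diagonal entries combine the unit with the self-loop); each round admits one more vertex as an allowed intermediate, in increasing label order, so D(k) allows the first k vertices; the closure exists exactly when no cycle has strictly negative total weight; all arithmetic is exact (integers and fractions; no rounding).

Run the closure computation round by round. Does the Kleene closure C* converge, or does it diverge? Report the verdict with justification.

D(0):
  [0, ∞, 11]
  [10, 0, -5]
  [-9, ∞, 0]
D(1):
  [0, ∞, 11]
  [10, 0, -5]
  [-9, ∞, 0]
D(2):
  [0, ∞, 11]
  [10, 0, -5]
  [-9, ∞, 0]
D(3):
  [0, ∞, 11]
  [-14, 0, -5]
  [-9, ∞, 0]
Key observation: every diagonal entry stays at the unit through all rounds, so no improving cycle exists.
Answer: CONVERGES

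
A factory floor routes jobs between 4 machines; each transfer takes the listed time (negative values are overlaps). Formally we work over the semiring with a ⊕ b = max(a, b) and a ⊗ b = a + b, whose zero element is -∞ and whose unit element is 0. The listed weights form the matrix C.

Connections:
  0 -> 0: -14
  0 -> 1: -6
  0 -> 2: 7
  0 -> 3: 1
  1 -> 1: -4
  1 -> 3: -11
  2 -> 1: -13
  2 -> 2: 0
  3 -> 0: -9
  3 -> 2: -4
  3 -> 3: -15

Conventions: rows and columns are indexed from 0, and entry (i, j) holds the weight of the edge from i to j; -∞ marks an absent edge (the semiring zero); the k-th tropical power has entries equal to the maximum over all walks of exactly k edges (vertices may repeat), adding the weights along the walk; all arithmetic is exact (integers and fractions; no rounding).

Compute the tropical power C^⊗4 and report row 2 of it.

C^⊗2:
  [-8, -6, 7, -13]
  [-20, -8, -15, -15]
  [-∞, -13, 0, -24]
  [-23, -15, -2, -8]
C^⊗3:
  [-22, -6, 7, -7]
  [-24, -12, -13, -19]
  [-33, -13, 0, -24]
  [-17, -15, -2, -22]
C^⊗4:
  [-16, -6, 7, -17]
  [-28, -16, -13, -23]
  [-33, -13, 0, -24]
  [-31, -15, -2, -16]
Answer: row 2 of C^⊗4 = [-33, -13, 0, -24]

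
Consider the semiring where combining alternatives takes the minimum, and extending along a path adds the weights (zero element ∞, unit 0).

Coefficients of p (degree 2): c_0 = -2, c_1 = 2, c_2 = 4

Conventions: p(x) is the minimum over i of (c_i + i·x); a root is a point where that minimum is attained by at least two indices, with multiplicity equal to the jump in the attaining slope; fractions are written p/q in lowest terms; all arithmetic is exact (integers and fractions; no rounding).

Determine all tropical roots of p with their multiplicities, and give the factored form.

hull edge (i=0, c=-2) to (i=2, c=4): slope 3, span 2
Factored form: p(x) = 4 ⊗ (x ⊕ (-3)) ⊗ (x ⊕ (-3))
Answer: roots = -3 (mult 2)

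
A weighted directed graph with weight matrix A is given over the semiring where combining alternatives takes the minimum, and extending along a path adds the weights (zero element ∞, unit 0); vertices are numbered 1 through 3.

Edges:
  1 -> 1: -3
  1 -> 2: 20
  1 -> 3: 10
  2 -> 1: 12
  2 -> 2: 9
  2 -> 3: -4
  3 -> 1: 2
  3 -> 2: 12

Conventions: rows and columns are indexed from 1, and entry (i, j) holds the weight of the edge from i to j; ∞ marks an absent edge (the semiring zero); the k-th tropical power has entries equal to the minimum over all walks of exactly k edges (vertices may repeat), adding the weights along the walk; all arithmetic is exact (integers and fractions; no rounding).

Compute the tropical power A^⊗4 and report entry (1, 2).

A^⊗2:
  [-6, 17, 7]
  [-2, 8, 5]
  [-1, 21, 8]
A^⊗3:
  [-9, 14, 4]
  [-5, 17, 4]
  [-4, 19, 9]
A^⊗4:
  [-12, 11, 1]
  [-8, 15, 5]
  [-7, 16, 6]
Key observation: the optimum is the walk 1->1->1->1->2, with weight (-3) + (-3) + (-3) + 20 = 11.
Optimal value attained by: walk 1->1->1->1->2.
Answer: (A^⊗4)[1][2] = 11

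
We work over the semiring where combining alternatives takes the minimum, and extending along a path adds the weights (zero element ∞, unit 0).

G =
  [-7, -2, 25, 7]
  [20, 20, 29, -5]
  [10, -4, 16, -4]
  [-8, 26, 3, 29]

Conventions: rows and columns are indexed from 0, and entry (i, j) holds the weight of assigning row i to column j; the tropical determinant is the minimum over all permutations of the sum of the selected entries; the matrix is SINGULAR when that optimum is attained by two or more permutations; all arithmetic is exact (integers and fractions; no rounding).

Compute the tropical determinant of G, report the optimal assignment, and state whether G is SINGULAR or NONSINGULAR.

σ = (0, 1, 2, 3): (-7) + 20 + 16 + 29 = 58
σ = (0, 1, 3, 2): (-7) + 20 + (-4) + 3 = 12
σ = (0, 2, 1, 3): (-7) + 29 + (-4) + 29 = 47
σ = (0, 2, 3, 1): (-7) + 29 + (-4) + 26 = 44
σ = (0, 3, 1, 2): (-7) + (-5) + (-4) + 3 = -13
σ = (0, 3, 2, 1): (-7) + (-5) + 16 + 26 = 30
σ = (1, 0, 2, 3): (-2) + 20 + 16 + 29 = 63
σ = (1, 0, 3, 2): (-2) + 20 + (-4) + 3 = 17
σ = (1, 2, 0, 3): (-2) + 29 + 10 + 29 = 66
σ = (1, 2, 3, 0): (-2) + 29 + (-4) + (-8) = 15
σ = (1, 3, 0, 2): (-2) + (-5) + 10 + 3 = 6
σ = (1, 3, 2, 0): (-2) + (-5) + 16 + (-8) = 1
σ = (2, 0, 1, 3): 25 + 20 + (-4) + 29 = 70
σ = (2, 0, 3, 1): 25 + 20 + (-4) + 26 = 67
σ = (2, 1, 0, 3): 25 + 20 + 10 + 29 = 84
σ = (2, 1, 3, 0): 25 + 20 + (-4) + (-8) = 33
σ = (2, 3, 0, 1): 25 + (-5) + 10 + 26 = 56
σ = (2, 3, 1, 0): 25 + (-5) + (-4) + (-8) = 8
σ = (3, 0, 1, 2): 7 + 20 + (-4) + 3 = 26
σ = (3, 0, 2, 1): 7 + 20 + 16 + 26 = 69
σ = (3, 1, 0, 2): 7 + 20 + 10 + 3 = 40
σ = (3, 1, 2, 0): 7 + 20 + 16 + (-8) = 35
σ = (3, 2, 0, 1): 7 + 29 + 10 + 26 = 72
σ = (3, 2, 1, 0): 7 + 29 + (-4) + (-8) = 24
Optimal value attained by: σ = (0, 3, 1, 2).
Answer: det⊕(G) = -13; verdict: NONSINGULAR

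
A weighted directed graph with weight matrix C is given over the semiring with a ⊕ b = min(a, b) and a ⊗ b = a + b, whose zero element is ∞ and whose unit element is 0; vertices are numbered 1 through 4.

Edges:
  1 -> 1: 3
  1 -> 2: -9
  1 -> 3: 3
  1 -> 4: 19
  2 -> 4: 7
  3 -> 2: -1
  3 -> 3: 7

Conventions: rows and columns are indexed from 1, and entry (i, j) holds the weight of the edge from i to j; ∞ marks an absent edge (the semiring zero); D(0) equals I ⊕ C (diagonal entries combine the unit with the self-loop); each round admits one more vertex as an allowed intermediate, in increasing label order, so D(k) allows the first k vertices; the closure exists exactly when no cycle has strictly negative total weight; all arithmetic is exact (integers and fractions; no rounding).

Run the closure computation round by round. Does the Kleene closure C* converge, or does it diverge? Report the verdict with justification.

D(0):
  [0, -9, 3, 19]
  [∞, 0, ∞, 7]
  [∞, -1, 0, ∞]
  [∞, ∞, ∞, 0]
D(1):
  [0, -9, 3, 19]
  [∞, 0, ∞, 7]
  [∞, -1, 0, ∞]
  [∞, ∞, ∞, 0]
D(2):
  [0, -9, 3, -2]
  [∞, 0, ∞, 7]
  [∞, -1, 0, 6]
  [∞, ∞, ∞, 0]
D(3):
  [0, -9, 3, -2]
  [∞, 0, ∞, 7]
  [∞, -1, 0, 6]
  [∞, ∞, ∞, 0]
D(4):
  [0, -9, 3, -2]
  [∞, 0, ∞, 7]
  [∞, -1, 0, 6]
  [∞, ∞, ∞, 0]
Key observation: every diagonal entry stays at the unit through all rounds, so no improving cycle exists.
Answer: CONVERGES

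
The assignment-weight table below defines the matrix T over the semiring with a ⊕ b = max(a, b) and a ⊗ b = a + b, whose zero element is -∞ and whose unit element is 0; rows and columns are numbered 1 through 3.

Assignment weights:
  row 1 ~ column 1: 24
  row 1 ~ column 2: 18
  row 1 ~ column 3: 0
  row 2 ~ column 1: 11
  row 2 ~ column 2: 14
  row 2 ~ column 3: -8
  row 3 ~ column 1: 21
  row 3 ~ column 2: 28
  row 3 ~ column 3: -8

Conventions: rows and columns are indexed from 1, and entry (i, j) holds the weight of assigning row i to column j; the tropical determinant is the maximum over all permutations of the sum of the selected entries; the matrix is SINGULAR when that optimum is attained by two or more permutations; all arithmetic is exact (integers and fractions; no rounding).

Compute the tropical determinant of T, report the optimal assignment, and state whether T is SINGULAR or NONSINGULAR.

σ = (1, 2, 3): 24 + 14 + (-8) = 30
σ = (1, 3, 2): 24 + (-8) + 28 = 44
σ = (2, 1, 3): 18 + 11 + (-8) = 21
σ = (2, 3, 1): 18 + (-8) + 21 = 31
σ = (3, 1, 2): 0 + 11 + 28 = 39
σ = (3, 2, 1): 0 + 14 + 21 = 35
Optimal value attained by: σ = (1, 3, 2).
Answer: det⊕(T) = 44; verdict: NONSINGULAR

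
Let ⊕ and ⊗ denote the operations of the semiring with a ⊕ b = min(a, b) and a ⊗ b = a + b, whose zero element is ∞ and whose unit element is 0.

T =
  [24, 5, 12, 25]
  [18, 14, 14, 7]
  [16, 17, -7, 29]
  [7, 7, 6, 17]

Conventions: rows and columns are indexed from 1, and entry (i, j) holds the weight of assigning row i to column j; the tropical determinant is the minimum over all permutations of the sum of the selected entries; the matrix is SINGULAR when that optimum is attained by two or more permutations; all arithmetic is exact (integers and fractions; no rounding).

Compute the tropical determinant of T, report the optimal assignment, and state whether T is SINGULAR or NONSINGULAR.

σ = (1, 2, 3, 4): 24 + 14 + (-7) + 17 = 48
σ = (1, 2, 4, 3): 24 + 14 + 29 + 6 = 73
σ = (1, 3, 2, 4): 24 + 14 + 17 + 17 = 72
σ = (1, 3, 4, 2): 24 + 14 + 29 + 7 = 74
σ = (1, 4, 2, 3): 24 + 7 + 17 + 6 = 54
σ = (1, 4, 3, 2): 24 + 7 + (-7) + 7 = 31
σ = (2, 1, 3, 4): 5 + 18 + (-7) + 17 = 33
σ = (2, 1, 4, 3): 5 + 18 + 29 + 6 = 58
σ = (2, 3, 1, 4): 5 + 14 + 16 + 17 = 52
σ = (2, 3, 4, 1): 5 + 14 + 29 + 7 = 55
σ = (2, 4, 1, 3): 5 + 7 + 16 + 6 = 34
σ = (2, 4, 3, 1): 5 + 7 + (-7) + 7 = 12
σ = (3, 1, 2, 4): 12 + 18 + 17 + 17 = 64
σ = (3, 1, 4, 2): 12 + 18 + 29 + 7 = 66
σ = (3, 2, 1, 4): 12 + 14 + 16 + 17 = 59
σ = (3, 2, 4, 1): 12 + 14 + 29 + 7 = 62
σ = (3, 4, 1, 2): 12 + 7 + 16 + 7 = 42
σ = (3, 4, 2, 1): 12 + 7 + 17 + 7 = 43
σ = (4, 1, 2, 3): 25 + 18 + 17 + 6 = 66
σ = (4, 1, 3, 2): 25 + 18 + (-7) + 7 = 43
σ = (4, 2, 1, 3): 25 + 14 + 16 + 6 = 61
σ = (4, 2, 3, 1): 25 + 14 + (-7) + 7 = 39
σ = (4, 3, 1, 2): 25 + 14 + 16 + 7 = 62
σ = (4, 3, 2, 1): 25 + 14 + 17 + 7 = 63
Optimal value attained by: σ = (2, 4, 3, 1).
Answer: det⊕(T) = 12; verdict: NONSINGULAR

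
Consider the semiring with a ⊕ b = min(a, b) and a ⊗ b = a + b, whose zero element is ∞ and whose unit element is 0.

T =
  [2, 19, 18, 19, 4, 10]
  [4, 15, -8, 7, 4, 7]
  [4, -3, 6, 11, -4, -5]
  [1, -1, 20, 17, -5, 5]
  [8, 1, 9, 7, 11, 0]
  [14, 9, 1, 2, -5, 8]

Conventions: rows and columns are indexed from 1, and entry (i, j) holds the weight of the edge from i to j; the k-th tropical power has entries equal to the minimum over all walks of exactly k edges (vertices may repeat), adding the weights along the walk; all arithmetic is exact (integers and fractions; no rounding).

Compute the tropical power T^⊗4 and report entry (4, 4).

T^⊗2:
  [4, 5, 11, 11, 5, 4]
  [-4, -11, -2, 3, -12, -13]
  [1, -3, -11, -3, -10, -4]
  [3, -4, -9, 2, 0, -5]
  [5, 6, -7, 2, -5, 4]
  [3, -4, 1, 2, -3, -5]
T^⊗3:
  [6, 6, -3, 6, -1, 5]
  [-7, -11, -19, -11, -18, -12]
  [-7, -14, -11, -3, -15, -16]
  [-5, -12, -12, -3, -13, -14]
  [-3, -10, -2, 2, -11, -12]
  [0, -2, -12, -3, -10, -4]
T^⊗4:
  [1, -6, -2, 6, -7, -8]
  [-15, -22, -19, -11, -23, -24]
  [-10, -14, -22, -14, -21, -16]
  [-8, -15, -20, -12, -19, -17]
  [-6, -10, -18, -10, -17, -11]
  [-8, -15, -10, -3, -16, -17]
Key observation: the optimum is the walk 4->2->3->6->4, with weight (-1) + (-8) + (-5) + 2 = -12.
Optimal value attained by: walk 4->2->3->6->4.
Answer: (T^⊗4)[4][4] = -12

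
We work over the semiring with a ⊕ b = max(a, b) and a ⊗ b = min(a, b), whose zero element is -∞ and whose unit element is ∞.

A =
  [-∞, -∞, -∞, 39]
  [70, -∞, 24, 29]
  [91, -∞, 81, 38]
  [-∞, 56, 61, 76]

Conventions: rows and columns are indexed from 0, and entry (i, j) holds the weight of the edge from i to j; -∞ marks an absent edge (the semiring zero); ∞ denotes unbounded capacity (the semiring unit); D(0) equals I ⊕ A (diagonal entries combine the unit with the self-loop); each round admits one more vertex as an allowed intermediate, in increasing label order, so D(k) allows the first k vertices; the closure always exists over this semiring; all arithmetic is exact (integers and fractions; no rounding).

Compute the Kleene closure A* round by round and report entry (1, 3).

D(0):
  [∞, -∞, -∞, 39]
  [70, ∞, 24, 29]
  [91, -∞, ∞, 38]
  [-∞, 56, 61, ∞]
D(1):
  [∞, -∞, -∞, 39]
  [70, ∞, 24, 39]
  [91, -∞, ∞, 39]
  [-∞, 56, 61, ∞]
D(2):
  [∞, -∞, -∞, 39]
  [70, ∞, 24, 39]
  [91, -∞, ∞, 39]
  [56, 56, 61, ∞]
D(3):
  [∞, -∞, -∞, 39]
  [70, ∞, 24, 39]
  [91, -∞, ∞, 39]
  [61, 56, 61, ∞]
D(4):
  [∞, 39, 39, 39]
  [70, ∞, 39, 39]
  [91, 39, ∞, 39]
  [61, 56, 61, ∞]
Answer: A*[1][3] = 39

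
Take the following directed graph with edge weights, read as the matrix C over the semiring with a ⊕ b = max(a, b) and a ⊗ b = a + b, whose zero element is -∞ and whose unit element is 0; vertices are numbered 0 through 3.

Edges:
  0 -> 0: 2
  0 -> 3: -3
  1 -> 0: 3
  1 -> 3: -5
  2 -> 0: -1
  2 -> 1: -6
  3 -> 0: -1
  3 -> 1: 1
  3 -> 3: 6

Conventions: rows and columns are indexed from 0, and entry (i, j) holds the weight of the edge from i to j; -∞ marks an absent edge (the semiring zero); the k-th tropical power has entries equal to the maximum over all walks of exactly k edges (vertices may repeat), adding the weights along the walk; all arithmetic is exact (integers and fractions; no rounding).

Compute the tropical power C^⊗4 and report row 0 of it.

C^⊗2:
  [4, -2, -∞, 3]
  [5, -4, -∞, 1]
  [1, -∞, -∞, -4]
  [5, 7, -∞, 12]
C^⊗3:
  [6, 4, -∞, 9]
  [7, 2, -∞, 7]
  [3, -3, -∞, 2]
  [11, 13, -∞, 18]
C^⊗4:
  [8, 10, -∞, 15]
  [9, 8, -∞, 13]
  [5, 3, -∞, 8]
  [17, 19, -∞, 24]
Answer: row 0 of C^⊗4 = [8, 10, -∞, 15]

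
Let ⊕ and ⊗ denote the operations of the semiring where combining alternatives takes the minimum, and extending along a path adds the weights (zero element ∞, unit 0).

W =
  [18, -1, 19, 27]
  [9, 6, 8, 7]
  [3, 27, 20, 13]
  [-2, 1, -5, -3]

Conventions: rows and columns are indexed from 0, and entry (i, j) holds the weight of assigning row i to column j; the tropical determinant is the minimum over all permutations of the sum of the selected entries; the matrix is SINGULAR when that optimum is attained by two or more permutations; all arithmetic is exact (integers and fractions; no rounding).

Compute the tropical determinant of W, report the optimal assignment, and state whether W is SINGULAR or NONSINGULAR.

σ = (0, 1, 2, 3): 18 + 6 + 20 + (-3) = 41
σ = (0, 1, 3, 2): 18 + 6 + 13 + (-5) = 32
σ = (0, 2, 1, 3): 18 + 8 + 27 + (-3) = 50
σ = (0, 2, 3, 1): 18 + 8 + 13 + 1 = 40
σ = (0, 3, 1, 2): 18 + 7 + 27 + (-5) = 47
σ = (0, 3, 2, 1): 18 + 7 + 20 + 1 = 46
σ = (1, 0, 2, 3): (-1) + 9 + 20 + (-3) = 25
σ = (1, 0, 3, 2): (-1) + 9 + 13 + (-5) = 16
σ = (1, 2, 0, 3): (-1) + 8 + 3 + (-3) = 7
σ = (1, 2, 3, 0): (-1) + 8 + 13 + (-2) = 18
σ = (1, 3, 0, 2): (-1) + 7 + 3 + (-5) = 4
σ = (1, 3, 2, 0): (-1) + 7 + 20 + (-2) = 24
σ = (2, 0, 1, 3): 19 + 9 + 27 + (-3) = 52
σ = (2, 0, 3, 1): 19 + 9 + 13 + 1 = 42
σ = (2, 1, 0, 3): 19 + 6 + 3 + (-3) = 25
σ = (2, 1, 3, 0): 19 + 6 + 13 + (-2) = 36
σ = (2, 3, 0, 1): 19 + 7 + 3 + 1 = 30
σ = (2, 3, 1, 0): 19 + 7 + 27 + (-2) = 51
σ = (3, 0, 1, 2): 27 + 9 + 27 + (-5) = 58
σ = (3, 0, 2, 1): 27 + 9 + 20 + 1 = 57
σ = (3, 1, 0, 2): 27 + 6 + 3 + (-5) = 31
σ = (3, 1, 2, 0): 27 + 6 + 20 + (-2) = 51
σ = (3, 2, 0, 1): 27 + 8 + 3 + 1 = 39
σ = (3, 2, 1, 0): 27 + 8 + 27 + (-2) = 60
Optimal value attained by: σ = (1, 3, 0, 2).
Answer: det⊕(W) = 4; verdict: NONSINGULAR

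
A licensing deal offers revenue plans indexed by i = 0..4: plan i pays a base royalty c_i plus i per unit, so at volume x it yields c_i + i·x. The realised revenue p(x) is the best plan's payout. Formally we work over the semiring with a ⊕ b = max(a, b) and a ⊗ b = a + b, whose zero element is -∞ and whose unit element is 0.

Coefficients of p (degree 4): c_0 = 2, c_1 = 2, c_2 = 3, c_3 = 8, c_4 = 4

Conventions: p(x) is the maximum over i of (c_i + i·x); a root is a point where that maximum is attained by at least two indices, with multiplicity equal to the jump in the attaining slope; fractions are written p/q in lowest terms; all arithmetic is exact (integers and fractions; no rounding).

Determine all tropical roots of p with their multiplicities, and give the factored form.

hull edge (i=0, c=2) to (i=3, c=8): slope 2, span 3
hull edge (i=3, c=8) to (i=4, c=4): slope -4, span 1
Factored form: p(x) = 4 ⊗ (x ⊕ (-2)) ⊗ (x ⊕ (-2)) ⊗ (x ⊕ (-2)) ⊗ (x ⊕ 4)
Answer: roots = -2 (mult 3), 4 (mult 1)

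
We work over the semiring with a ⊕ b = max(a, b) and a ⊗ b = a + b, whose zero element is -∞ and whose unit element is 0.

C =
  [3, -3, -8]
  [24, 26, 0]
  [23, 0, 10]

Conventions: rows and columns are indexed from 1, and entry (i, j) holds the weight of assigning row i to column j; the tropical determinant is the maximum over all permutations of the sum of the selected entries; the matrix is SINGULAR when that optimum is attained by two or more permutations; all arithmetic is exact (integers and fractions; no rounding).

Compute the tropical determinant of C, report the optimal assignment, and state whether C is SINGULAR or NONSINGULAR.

σ = (1, 2, 3): 3 + 26 + 10 = 39
σ = (1, 3, 2): 3 + 0 + 0 = 3
σ = (2, 1, 3): (-3) + 24 + 10 = 31
σ = (2, 3, 1): (-3) + 0 + 23 = 20
σ = (3, 1, 2): (-8) + 24 + 0 = 16
σ = (3, 2, 1): (-8) + 26 + 23 = 41
Optimal value attained by: σ = (3, 2, 1).
Answer: det⊕(C) = 41; verdict: NONSINGULAR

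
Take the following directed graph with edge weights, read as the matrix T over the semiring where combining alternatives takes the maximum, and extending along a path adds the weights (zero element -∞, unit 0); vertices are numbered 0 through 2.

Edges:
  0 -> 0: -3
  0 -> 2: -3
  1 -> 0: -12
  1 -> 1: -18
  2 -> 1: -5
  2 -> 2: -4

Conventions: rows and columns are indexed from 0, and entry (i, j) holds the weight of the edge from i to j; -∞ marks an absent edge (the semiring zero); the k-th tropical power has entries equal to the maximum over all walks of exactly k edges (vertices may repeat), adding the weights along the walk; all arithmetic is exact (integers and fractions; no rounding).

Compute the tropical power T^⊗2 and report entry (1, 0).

T^⊗2:
  [-6, -8, -6]
  [-15, -36, -15]
  [-17, -9, -8]
Key observation: the optimum is the walk 1->0->0, with weight (-12) + (-3) = -15.
Optimal value attained by: walk 1->0->0.
Answer: (T^⊗2)[1][0] = -15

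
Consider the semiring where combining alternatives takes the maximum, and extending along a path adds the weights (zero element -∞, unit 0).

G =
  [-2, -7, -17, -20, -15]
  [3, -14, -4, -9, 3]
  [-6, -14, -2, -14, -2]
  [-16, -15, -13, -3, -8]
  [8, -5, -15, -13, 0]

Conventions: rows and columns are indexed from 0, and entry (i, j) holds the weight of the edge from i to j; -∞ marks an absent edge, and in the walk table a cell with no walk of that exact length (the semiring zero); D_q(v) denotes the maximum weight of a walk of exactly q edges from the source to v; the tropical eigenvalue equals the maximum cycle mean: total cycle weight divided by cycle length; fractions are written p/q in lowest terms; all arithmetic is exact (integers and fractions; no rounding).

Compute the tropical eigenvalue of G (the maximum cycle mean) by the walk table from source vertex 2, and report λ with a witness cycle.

q=0: [-∞, -∞, 0, -∞, -∞]
q=1: [-6, -14, -2, -14, -2]
q=2: [6, -7, -4, -15, -2]
q=3: [6, -1, -6, -14, -2]
q=4: [6, -1, -5, -10, 2]
q=5: [10, -1, -5, -10, 2]
Optimal cycle mean attained by: cycle 0->1->4->0, total (-7) + 3 + 8, length 3.
Answer: λ = 4/3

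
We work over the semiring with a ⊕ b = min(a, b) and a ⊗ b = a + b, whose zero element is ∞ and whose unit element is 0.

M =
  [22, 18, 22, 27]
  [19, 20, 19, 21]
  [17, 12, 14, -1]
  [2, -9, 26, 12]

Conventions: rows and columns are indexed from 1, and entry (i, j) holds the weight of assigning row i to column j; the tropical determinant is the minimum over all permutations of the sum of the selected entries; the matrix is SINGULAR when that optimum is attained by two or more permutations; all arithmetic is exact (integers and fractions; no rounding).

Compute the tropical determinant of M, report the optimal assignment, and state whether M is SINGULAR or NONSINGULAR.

σ = (1, 2, 3, 4): 22 + 20 + 14 + 12 = 68
σ = (1, 2, 4, 3): 22 + 20 + (-1) + 26 = 67
σ = (1, 3, 2, 4): 22 + 19 + 12 + 12 = 65
σ = (1, 3, 4, 2): 22 + 19 + (-1) + (-9) = 31
σ = (1, 4, 2, 3): 22 + 21 + 12 + 26 = 81
σ = (1, 4, 3, 2): 22 + 21 + 14 + (-9) = 48
σ = (2, 1, 3, 4): 18 + 19 + 14 + 12 = 63
σ = (2, 1, 4, 3): 18 + 19 + (-1) + 26 = 62
σ = (2, 3, 1, 4): 18 + 19 + 17 + 12 = 66
σ = (2, 3, 4, 1): 18 + 19 + (-1) + 2 = 38
σ = (2, 4, 1, 3): 18 + 21 + 17 + 26 = 82
σ = (2, 4, 3, 1): 18 + 21 + 14 + 2 = 55
σ = (3, 1, 2, 4): 22 + 19 + 12 + 12 = 65
σ = (3, 1, 4, 2): 22 + 19 + (-1) + (-9) = 31
σ = (3, 2, 1, 4): 22 + 20 + 17 + 12 = 71
σ = (3, 2, 4, 1): 22 + 20 + (-1) + 2 = 43
σ = (3, 4, 1, 2): 22 + 21 + 17 + (-9) = 51
σ = (3, 4, 2, 1): 22 + 21 + 12 + 2 = 57
σ = (4, 1, 2, 3): 27 + 19 + 12 + 26 = 84
σ = (4, 1, 3, 2): 27 + 19 + 14 + (-9) = 51
σ = (4, 2, 1, 3): 27 + 20 + 17 + 26 = 90
σ = (4, 2, 3, 1): 27 + 20 + 14 + 2 = 63
σ = (4, 3, 1, 2): 27 + 19 + 17 + (-9) = 54
σ = (4, 3, 2, 1): 27 + 19 + 12 + 2 = 60
Optimal value attained by: σ = (1, 3, 4, 2).
Answer: det⊕(M) = 31; verdict: SINGULAR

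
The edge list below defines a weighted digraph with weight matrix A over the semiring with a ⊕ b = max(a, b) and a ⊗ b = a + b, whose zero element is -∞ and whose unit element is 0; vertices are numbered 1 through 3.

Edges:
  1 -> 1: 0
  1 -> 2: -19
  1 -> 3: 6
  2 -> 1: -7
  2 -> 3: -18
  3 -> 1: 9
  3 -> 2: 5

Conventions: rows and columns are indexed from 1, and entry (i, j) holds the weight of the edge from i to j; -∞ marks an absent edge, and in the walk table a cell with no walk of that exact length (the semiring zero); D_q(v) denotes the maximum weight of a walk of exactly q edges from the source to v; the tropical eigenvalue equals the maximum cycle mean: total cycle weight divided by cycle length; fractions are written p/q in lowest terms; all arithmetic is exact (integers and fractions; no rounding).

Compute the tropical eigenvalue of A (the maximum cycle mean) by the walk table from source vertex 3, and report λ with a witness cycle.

q=0: [-∞, -∞, 0]
q=1: [9, 5, -∞]
q=2: [9, -10, 15]
q=3: [24, 20, 15]
Optimal cycle mean attained by: cycle 1->3->1, total 6 + 9, length 2.
Answer: λ = 15/2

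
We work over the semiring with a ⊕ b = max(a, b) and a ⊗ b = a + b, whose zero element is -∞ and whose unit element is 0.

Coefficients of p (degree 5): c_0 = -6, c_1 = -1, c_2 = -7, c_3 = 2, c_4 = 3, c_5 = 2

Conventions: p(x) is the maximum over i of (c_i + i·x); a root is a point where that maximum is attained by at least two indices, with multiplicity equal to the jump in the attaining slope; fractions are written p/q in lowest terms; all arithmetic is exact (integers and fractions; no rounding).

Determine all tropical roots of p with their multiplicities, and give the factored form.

hull edge (i=0, c=-6) to (i=1, c=-1): slope 5, span 1
hull edge (i=1, c=-1) to (i=3, c=2): slope 3/2, span 2
hull edge (i=3, c=2) to (i=4, c=3): slope 1, span 1
hull edge (i=4, c=3) to (i=5, c=2): slope -1, span 1
Factored form: p(x) = 2 ⊗ (x ⊕ (-5)) ⊗ (x ⊕ (-3/2)) ⊗ (x ⊕ (-3/2)) ⊗ (x ⊕ (-1)) ⊗ (x ⊕ 1)
Answer: roots = -5 (mult 1), -3/2 (mult 2), -1 (mult 1), 1 (mult 1)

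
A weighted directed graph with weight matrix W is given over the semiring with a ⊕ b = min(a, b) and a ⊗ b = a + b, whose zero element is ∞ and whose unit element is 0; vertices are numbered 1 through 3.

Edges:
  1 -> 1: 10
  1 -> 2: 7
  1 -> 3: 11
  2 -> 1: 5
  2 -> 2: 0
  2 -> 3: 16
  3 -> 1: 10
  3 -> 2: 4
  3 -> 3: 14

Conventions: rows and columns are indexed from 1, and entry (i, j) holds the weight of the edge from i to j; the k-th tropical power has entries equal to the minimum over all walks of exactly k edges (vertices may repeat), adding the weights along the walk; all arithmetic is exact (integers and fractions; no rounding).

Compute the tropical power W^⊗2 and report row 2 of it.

W^⊗2:
  [12, 7, 21]
  [5, 0, 16]
  [9, 4, 20]
Answer: row 2 of W^⊗2 = [5, 0, 16]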